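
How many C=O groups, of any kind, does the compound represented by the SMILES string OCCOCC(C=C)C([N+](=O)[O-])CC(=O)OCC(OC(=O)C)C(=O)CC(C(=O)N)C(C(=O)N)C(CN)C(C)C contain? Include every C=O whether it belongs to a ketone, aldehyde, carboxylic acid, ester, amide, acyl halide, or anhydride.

5

CH2COOCH2: ester, 1 C=O (running total 1).
CH(OCOCH3): ester, 1 C=O (running total 2).
CO: ketone, 1 C=O (running total 3).
CH(CONH2): amide, 1 C=O (running total 4).
CH(CONH2): amide, 1 C=O (running total 5).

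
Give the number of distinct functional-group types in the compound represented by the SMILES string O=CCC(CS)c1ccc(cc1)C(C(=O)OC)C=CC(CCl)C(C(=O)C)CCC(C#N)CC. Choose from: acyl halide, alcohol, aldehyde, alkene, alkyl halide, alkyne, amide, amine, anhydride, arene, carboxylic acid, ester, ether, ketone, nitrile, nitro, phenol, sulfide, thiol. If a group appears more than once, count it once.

Reading the structure from left to right:
  OHC: terminal –CHO: carbonyl C bonded to H and C → aldehyde.
  CH(CH2SH): pendant –CH2SH → thiol.
  C6H4: para-disubstituted benzene ring → arene.
  CH(COOCH3): pendant –COOCH3: carbonyl C bonded to C and –OCH3 → ester.
  CH=CH: C=C double bond → alkene.
  CH(CH2Cl): pendant –CH2X: halogen on sp³ carbon → alkyl halide.
  CH(COCH3): pendant –COCH3: carbonyl C bonded to two carbons → ketone.
  CH(CN): pendant –C≡N: nitrile.
Distinct types present: aldehyde, alkene, alkyl halide, arene, ester, ketone, nitrile, thiol.

8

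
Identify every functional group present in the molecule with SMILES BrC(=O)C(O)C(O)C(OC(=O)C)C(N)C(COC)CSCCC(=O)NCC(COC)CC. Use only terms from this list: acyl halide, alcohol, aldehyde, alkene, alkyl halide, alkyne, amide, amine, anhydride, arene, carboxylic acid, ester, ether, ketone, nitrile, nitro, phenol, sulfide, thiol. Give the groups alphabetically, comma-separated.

Working along the chain:
  BrCO: –C(=O)Br: carbonyl C bonded to C and to a halogen → acyl halide (not alkyl halide).
  CH(OH): –OH on an sp³ carbon → alcohol (secondary).
  CH(OH): –OH on an sp³ carbon → alcohol (secondary).
  CH(OCOCH3): pendant –OC(=O)CH3: an acyloxy group → ester.
  CH(NH2): –NH2 on an sp³ carbon with no adjacent C=O → amine.
  CH(CH2OCH3): pendant –CH2OCH3: C–O–C linkage → ether.
  CH2SCH2: C–S–C linkage → sulfide (thioether).
  CH2CONHCH2: –C(=O)–N– linkage → amide (the N is not an amine).
  CH(CH2OCH3): pendant –CH2OCH3: C–O–C linkage → ether.

acyl halide, alcohol, amide, amine, ester, ether, sulfide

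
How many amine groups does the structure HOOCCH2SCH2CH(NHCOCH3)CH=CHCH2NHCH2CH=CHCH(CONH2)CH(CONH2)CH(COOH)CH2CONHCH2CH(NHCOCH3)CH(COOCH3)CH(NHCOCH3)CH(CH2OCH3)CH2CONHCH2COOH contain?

1

–COOH: carbonyl C bonded to –OH and C → carboxylic acid (the –OH is not a separate alcohol).
C–S–C linkage → sulfide (thioether).
pendant –NHC(=O)CH3: N bonded to a carbonyl → amide (not amine).
C=C double bond → alkene.
C–N–C with sp³ carbons and no adjacent C=O → amine (secondary).
C=C double bond → alkene.
pendant –CONH2: carbonyl C bonded to C and N → amide.
pendant –CONH2: carbonyl C bonded to C and N → amide.
pendant –COOH: carbonyl C bonded to C and –OH → carboxylic acid.
–C(=O)–N– linkage → amide (the N is not an amine).
pendant –NHC(=O)CH3: N bonded to a carbonyl → amide (not amine).
pendant –COOCH3: carbonyl C bonded to C and –OCH3 → ester.
pendant –NHC(=O)CH3: N bonded to a carbonyl → amide (not amine).
pendant –CH2OCH3: C–O–C linkage → ether.
–C(=O)–N– linkage → amide (the N is not an amine).
–COOH: carbonyl C bonded to –OH and C → carboxylic acid (the –OH is not a separate alcohol).
Amine appears at: CH2NHCH2 → 1.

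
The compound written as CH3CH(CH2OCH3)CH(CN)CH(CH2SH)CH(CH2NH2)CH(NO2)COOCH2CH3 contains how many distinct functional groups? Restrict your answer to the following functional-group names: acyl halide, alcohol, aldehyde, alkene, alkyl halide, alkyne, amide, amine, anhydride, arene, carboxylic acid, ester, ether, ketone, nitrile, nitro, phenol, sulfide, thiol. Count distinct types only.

6

pendant –CH2OCH3: C–O–C linkage → ether.
pendant –C≡N: nitrile.
pendant –CH2SH → thiol.
pendant –CH2NH2: N on sp³ C, no adjacent C=O → amine.
–NO2 on an sp³ carbon → nitro (the N=O is not a carbonyl).
–C(=O)OCH2CH3: carbonyl C bonded to C and to –OEt → ester.
Distinct types present: amine, ester, ether, nitrile, nitro, thiol.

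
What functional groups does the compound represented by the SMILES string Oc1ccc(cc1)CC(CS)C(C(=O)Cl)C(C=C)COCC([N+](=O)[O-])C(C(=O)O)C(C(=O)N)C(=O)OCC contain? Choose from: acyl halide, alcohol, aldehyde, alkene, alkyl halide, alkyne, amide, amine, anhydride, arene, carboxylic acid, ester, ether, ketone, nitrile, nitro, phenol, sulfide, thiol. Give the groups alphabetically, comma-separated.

acyl halide, alkene, amide, arene, carboxylic acid, ester, ether, nitro, phenol, thiol

–OH attached directly to an aromatic ring → phenol (not alcohol); the ring itself is an arene.
pendant –CH2SH → thiol.
pendant –C(=O)X: carbonyl C bonded to C and halogen → acyl halide.
pendant –CH=CH2: C=C double bond → alkene.
C–O–C with sp³ carbons on both sides and no adjacent C=O → ether.
–NO2 on an sp³ carbon → nitro (the N=O is not a carbonyl).
pendant –COOH: carbonyl C bonded to C and –OH → carboxylic acid.
pendant –CONH2: carbonyl C bonded to C and N → amide.
–C(=O)OCH2CH3: carbonyl C bonded to C and to –OEt → ester.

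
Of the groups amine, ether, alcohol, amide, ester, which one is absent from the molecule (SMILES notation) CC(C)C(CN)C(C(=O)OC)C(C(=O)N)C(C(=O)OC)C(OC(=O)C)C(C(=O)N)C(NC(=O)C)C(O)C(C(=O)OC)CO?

ether

alcohol: present (CH(OH) — –OH on an sp³ carbon → alcohol (secondary)).
amine: present (CH(CH2NH2) — pendant –CH2NH2: N on sp³ C, no adjacent C=O → amine).
amide: present (CH(CONH2) — pendant –CONH2: carbonyl C bonded to C and N → amide).
ester: present (CH(COOCH3) — pendant –COOCH3: carbonyl C bonded to C and –OCH3 → ester).
ether: absent. In each of CH(COOCH3) and CH(OCOCH3), the C–O–C oxygen is adjacent to a C=O, so it belongs to an ester, not an ether.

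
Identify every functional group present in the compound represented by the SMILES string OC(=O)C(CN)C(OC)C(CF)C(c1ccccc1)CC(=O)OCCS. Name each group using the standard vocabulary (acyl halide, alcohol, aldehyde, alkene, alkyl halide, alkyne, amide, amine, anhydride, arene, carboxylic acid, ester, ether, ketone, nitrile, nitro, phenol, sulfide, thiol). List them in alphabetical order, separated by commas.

alkyl halide, amine, arene, carboxylic acid, ester, ether, thiol

Working along the chain:
  HOOC: –COOH: carbonyl C bonded to –OH and C → carboxylic acid (the –OH is not a separate alcohol).
  CH(CH2NH2): pendant –CH2NH2: N on sp³ C, no adjacent C=O → amine.
  CH(OCH3): pendant –OCH3: C–O–C with sp³ C, no adjacent C=O → ether.
  CH(CH2F): pendant –CH2X: halogen on sp³ carbon → alkyl halide.
  CH(C6H5): pendant –C6H5: benzene ring → arene.
  CH2COOCH2: –C(=O)–O–C with C on the carbonyl side → ester.
  CH2SH: –SH on an sp³ carbon → thiol.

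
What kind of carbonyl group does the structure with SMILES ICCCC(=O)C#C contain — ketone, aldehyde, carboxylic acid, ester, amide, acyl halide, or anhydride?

The carbonyl is in the CO segment: –C(=O)– with carbon on both sides → ketone.

ketone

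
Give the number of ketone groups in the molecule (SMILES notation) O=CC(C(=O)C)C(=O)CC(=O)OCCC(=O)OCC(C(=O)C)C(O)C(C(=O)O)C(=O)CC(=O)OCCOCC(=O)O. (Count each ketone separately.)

Reading the structure from left to right:
  OHC: terminal –CHO: carbonyl C bonded to H and C → aldehyde.
  CH(COCH3): pendant –COCH3: carbonyl C bonded to two carbons → ketone.
  CO: –C(=O)– with carbon on both sides → ketone.
  CH2COOCH2: –C(=O)–O–C with C on the carbonyl side → ester.
  CH2COOCH2: –C(=O)–O–C with C on the carbonyl side → ester.
  CH(COCH3): pendant –COCH3: carbonyl C bonded to two carbons → ketone.
  CH(OH): –OH on an sp³ carbon → alcohol (secondary).
  CH(COOH): pendant –COOH: carbonyl C bonded to C and –OH → carboxylic acid.
  CO: –C(=O)– with carbon on both sides → ketone.
  CH2COOCH2: –C(=O)–O–C with C on the carbonyl side → ester.
  CH2OCH2: C–O–C with sp³ carbons on both sides and no adjacent C=O → ether.
  COOH: –COOH: carbonyl C bonded to –OH and C → carboxylic acid (the –OH is not a separate alcohol).
Ketone appears at: CH(COCH3), CO, CH(COCH3), CO → 4.

4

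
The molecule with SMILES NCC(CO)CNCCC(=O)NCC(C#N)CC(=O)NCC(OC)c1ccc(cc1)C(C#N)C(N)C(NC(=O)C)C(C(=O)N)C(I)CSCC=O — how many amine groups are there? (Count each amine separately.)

Reading the structure from left to right:
  H2NCH2: –NH2 on an sp³ carbon with no adjacent C=O → amine.
  CH(CH2OH): pendant –CH2OH on an sp³ backbone C → alcohol.
  CH2NHCH2: C–N–C with sp³ carbons and no adjacent C=O → amine (secondary).
  CH2CONHCH2: –C(=O)–N– linkage → amide (the N is not an amine).
  CH(CN): pendant –C≡N: nitrile.
  CH2CONHCH2: –C(=O)–N– linkage → amide (the N is not an amine).
  CH(OCH3): pendant –OCH3: C–O–C with sp³ C, no adjacent C=O → ether.
  C6H4: para-disubstituted benzene ring → arene.
  CH(CN): pendant –C≡N: nitrile.
  CH(NH2): –NH2 on an sp³ carbon with no adjacent C=O → amine.
  CH(NHCOCH3): pendant –NHC(=O)CH3: N bonded to a carbonyl → amide (not amine).
  CH(CONH2): pendant –CONH2: carbonyl C bonded to C and N → amide.
  CH(I): halogen on an sp³ carbon → alkyl halide.
  CH2SCH2: C–S–C linkage → sulfide (thioether).
  CHO: terminal –CHO: carbonyl C bonded to H and C → aldehyde.
Amine appears at: H2NCH2, CH2NHCH2, CH(NH2) → 3.

3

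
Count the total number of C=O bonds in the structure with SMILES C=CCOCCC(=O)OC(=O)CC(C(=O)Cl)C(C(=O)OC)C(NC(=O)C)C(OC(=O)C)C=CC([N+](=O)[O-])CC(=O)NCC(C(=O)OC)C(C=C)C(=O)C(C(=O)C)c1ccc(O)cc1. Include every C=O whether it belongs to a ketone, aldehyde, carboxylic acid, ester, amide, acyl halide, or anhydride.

CH2CO-O-COCH2: anhydride, 2 C=O (running total 2).
CH(COCl): acyl halide, 1 C=O (running total 3).
CH(COOCH3): ester, 1 C=O (running total 4).
CH(NHCOCH3): amide, 1 C=O (running total 5).
CH(OCOCH3): ester, 1 C=O (running total 6).
CH2CONHCH2: amide, 1 C=O (running total 7).
CH(COOCH3): ester, 1 C=O (running total 8).
CO: ketone, 1 C=O (running total 9).
CH(COCH3): ketone, 1 C=O (running total 10).

10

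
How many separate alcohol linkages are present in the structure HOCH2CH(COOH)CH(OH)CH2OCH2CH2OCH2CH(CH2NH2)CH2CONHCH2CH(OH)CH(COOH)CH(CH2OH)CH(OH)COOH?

5

Taking each segment in turn:
  HOCH2: HO– on an sp³ carbon → alcohol.
  CH(COOH): pendant –COOH: carbonyl C bonded to C and –OH → carboxylic acid.
  CH(OH): –OH on an sp³ carbon → alcohol (secondary).
  CH2OCH2: C–O–C with sp³ carbons on both sides and no adjacent C=O → ether.
  CH2OCH2: C–O–C with sp³ carbons on both sides and no adjacent C=O → ether.
  CH(CH2NH2): pendant –CH2NH2: N on sp³ C, no adjacent C=O → amine.
  CH2CONHCH2: –C(=O)–N– linkage → amide (the N is not an amine).
  CH(OH): –OH on an sp³ carbon → alcohol (secondary).
  CH(COOH): pendant –COOH: carbonyl C bonded to C and –OH → carboxylic acid.
  CH(CH2OH): pendant –CH2OH on an sp³ backbone C → alcohol.
  CH(OH): –OH on an sp³ carbon → alcohol (secondary).
  COOH: –COOH: carbonyl C bonded to –OH and C → carboxylic acid (the –OH is not a separate alcohol).
Alcohol appears at: HOCH2, CH(OH), CH(OH), CH(CH2OH), CH(OH) → 5.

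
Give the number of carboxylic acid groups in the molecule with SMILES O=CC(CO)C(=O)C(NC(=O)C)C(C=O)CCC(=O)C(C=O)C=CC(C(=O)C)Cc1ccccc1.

0

terminal –CHO: carbonyl C bonded to H and C → aldehyde.
pendant –CH2OH on an sp³ backbone C → alcohol.
–C(=O)– with carbon on both sides → ketone.
pendant –NHC(=O)CH3: N bonded to a carbonyl → amide (not amine).
pendant –CHO: carbonyl C bonded to C and H → aldehyde.
–C(=O)– with carbon on both sides → ketone.
pendant –CHO: carbonyl C bonded to C and H → aldehyde.
C=C double bond → alkene.
pendant –COCH3: carbonyl C bonded to two carbons → ketone.
–C6H5 phenyl ring → arene.
No segment is a carboxylic acid: OHC is aldehyde, not carboxylic acid; CH(CH2OH) is alcohol, not carboxylic acid; CH(NHCOCH3) is amide, not carboxylic acid. → 0.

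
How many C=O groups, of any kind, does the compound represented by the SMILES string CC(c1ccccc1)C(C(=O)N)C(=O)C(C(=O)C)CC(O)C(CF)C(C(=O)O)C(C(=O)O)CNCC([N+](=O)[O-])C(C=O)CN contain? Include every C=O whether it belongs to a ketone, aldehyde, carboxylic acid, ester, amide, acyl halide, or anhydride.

6

CH(CONH2): amide, 1 C=O (running total 1).
CO: ketone, 1 C=O (running total 2).
CH(COCH3): ketone, 1 C=O (running total 3).
CH(COOH): carboxylic acid, 1 C=O (running total 4).
CH(COOH): carboxylic acid, 1 C=O (running total 5).
CH(CHO): aldehyde, 1 C=O (running total 6).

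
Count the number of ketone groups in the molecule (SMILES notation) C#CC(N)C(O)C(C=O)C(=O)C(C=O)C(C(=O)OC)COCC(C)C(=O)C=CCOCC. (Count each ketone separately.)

2

Taking each segment in turn:
  HC≡C: C≡C triple bond → alkyne.
  CH(NH2): –NH2 on an sp³ carbon with no adjacent C=O → amine.
  CH(OH): –OH on an sp³ carbon → alcohol (secondary).
  CH(CHO): pendant –CHO: carbonyl C bonded to C and H → aldehyde.
  CO: –C(=O)– with carbon on both sides → ketone.
  CH(CHO): pendant –CHO: carbonyl C bonded to C and H → aldehyde.
  CH(COOCH3): pendant –COOCH3: carbonyl C bonded to C and –OCH3 → ester.
  CH2OCH2: C–O–C with sp³ carbons on both sides and no adjacent C=O → ether.
  CO: –C(=O)– with carbon on both sides → ketone.
  CH=CH: C=C double bond → alkene.
  CH2OCH2: C–O–C with sp³ carbons on both sides and no adjacent C=O → ether.
Ketone appears at: CO, CO → 2.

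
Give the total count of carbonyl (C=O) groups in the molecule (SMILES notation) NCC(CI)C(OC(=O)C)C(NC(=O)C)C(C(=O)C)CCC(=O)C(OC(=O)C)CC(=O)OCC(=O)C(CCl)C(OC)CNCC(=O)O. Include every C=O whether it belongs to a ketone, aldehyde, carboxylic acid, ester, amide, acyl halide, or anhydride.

8

CH(OCOCH3): ester, 1 C=O (running total 1).
CH(NHCOCH3): amide, 1 C=O (running total 2).
CH(COCH3): ketone, 1 C=O (running total 3).
CO: ketone, 1 C=O (running total 4).
CH(OCOCH3): ester, 1 C=O (running total 5).
CH2COOCH2: ester, 1 C=O (running total 6).
CO: ketone, 1 C=O (running total 7).
COOH: carboxylic acid, 1 C=O (running total 8).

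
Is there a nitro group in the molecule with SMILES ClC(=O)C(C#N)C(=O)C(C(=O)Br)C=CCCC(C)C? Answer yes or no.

–C(=O)Cl: carbonyl C bonded to C and to a halogen → acyl halide (not alkyl halide).
pendant –C≡N: nitrile.
–C(=O)– with carbon on both sides → ketone.
pendant –C(=O)X: carbonyl C bonded to C and halogen → acyl halide.
C=C double bond → alkene.
The groups actually present are: acyl halide, alkene, ketone, nitrile.

no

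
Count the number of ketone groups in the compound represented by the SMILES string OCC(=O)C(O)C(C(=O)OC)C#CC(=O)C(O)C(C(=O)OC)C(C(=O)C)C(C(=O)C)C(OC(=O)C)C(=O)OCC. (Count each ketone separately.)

4

Reading the structure from left to right:
  HOCH2: HO– on an sp³ carbon → alcohol.
  CO: –C(=O)– with carbon on both sides → ketone.
  CH(OH): –OH on an sp³ carbon → alcohol (secondary).
  CH(COOCH3): pendant –COOCH3: carbonyl C bonded to C and –OCH3 → ester.
  C≡C: C≡C triple bond → alkyne.
  CO: –C(=O)– with carbon on both sides → ketone.
  CH(OH): –OH on an sp³ carbon → alcohol (secondary).
  CH(COOCH3): pendant –COOCH3: carbonyl C bonded to C and –OCH3 → ester.
  CH(COCH3): pendant –COCH3: carbonyl C bonded to two carbons → ketone.
  CH(COCH3): pendant –COCH3: carbonyl C bonded to two carbons → ketone.
  CH(OCOCH3): pendant –OC(=O)CH3: an acyloxy group → ester.
  COOCH2CH3: –C(=O)OCH2CH3: carbonyl C bonded to C and to –OEt → ester.
Ketone appears at: CO, CO, CH(COCH3), CH(COCH3) → 4.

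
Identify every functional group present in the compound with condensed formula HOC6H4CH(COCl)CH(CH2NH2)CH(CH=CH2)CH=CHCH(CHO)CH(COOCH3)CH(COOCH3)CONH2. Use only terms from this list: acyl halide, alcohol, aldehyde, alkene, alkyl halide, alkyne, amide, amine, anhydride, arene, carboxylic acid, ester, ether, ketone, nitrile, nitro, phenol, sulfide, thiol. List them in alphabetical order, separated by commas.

–OH attached directly to an aromatic ring → phenol (not alcohol); the ring itself is an arene.
pendant –C(=O)X: carbonyl C bonded to C and halogen → acyl halide.
pendant –CH2NH2: N on sp³ C, no adjacent C=O → amine.
pendant –CH=CH2: C=C double bond → alkene.
C=C double bond → alkene.
pendant –CHO: carbonyl C bonded to C and H → aldehyde.
pendant –COOCH3: carbonyl C bonded to C and –OCH3 → ester.
pendant –COOCH3: carbonyl C bonded to C and –OCH3 → ester.
–C(=O)NH2: carbonyl C bonded to C and to N → amide (the N is not a separate amine).

acyl halide, aldehyde, alkene, amide, amine, arene, ester, phenol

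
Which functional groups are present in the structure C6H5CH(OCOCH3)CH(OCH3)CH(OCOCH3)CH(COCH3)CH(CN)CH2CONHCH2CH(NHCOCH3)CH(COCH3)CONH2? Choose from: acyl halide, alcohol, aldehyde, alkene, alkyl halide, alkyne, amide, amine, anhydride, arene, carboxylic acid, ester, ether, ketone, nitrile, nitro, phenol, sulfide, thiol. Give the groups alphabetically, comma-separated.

amide, arene, ester, ether, ketone, nitrile

Working along the chain:
  C6H5: C6H5– phenyl ring → arene.
  CH(OCOCH3): pendant –OC(=O)CH3: an acyloxy group → ester.
  CH(OCH3): pendant –OCH3: C–O–C with sp³ C, no adjacent C=O → ether.
  CH(OCOCH3): pendant –OC(=O)CH3: an acyloxy group → ester.
  CH(COCH3): pendant –COCH3: carbonyl C bonded to two carbons → ketone.
  CH(CN): pendant –C≡N: nitrile.
  CH2CONHCH2: –C(=O)–N– linkage → amide (the N is not an amine).
  CH(NHCOCH3): pendant –NHC(=O)CH3: N bonded to a carbonyl → amide (not amine).
  CH(COCH3): pendant –COCH3: carbonyl C bonded to two carbons → ketone.
  CONH2: –C(=O)NH2: carbonyl C bonded to C and to N → amide (the N is not a separate amine).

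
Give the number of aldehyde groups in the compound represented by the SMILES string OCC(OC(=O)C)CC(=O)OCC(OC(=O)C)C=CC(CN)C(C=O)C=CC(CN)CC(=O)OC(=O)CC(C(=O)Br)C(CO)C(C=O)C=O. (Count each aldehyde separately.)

HO– on an sp³ carbon → alcohol.
pendant –OC(=O)CH3: an acyloxy group → ester.
–C(=O)–O–C with C on the carbonyl side → ester.
pendant –OC(=O)CH3: an acyloxy group → ester.
C=C double bond → alkene.
pendant –CH2NH2: N on sp³ C, no adjacent C=O → amine.
pendant –CHO: carbonyl C bonded to C and H → aldehyde.
C=C double bond → alkene.
pendant –CH2NH2: N on sp³ C, no adjacent C=O → amine.
two acyl groups sharing one oxygen, –C(=O)–O–C(=O)– → anhydride.
pendant –C(=O)X: carbonyl C bonded to C and halogen → acyl halide.
pendant –CH2OH on an sp³ backbone C → alcohol.
pendant –CHO: carbonyl C bonded to C and H → aldehyde.
terminal –CHO: carbonyl C bonded to H and C → aldehyde.
Aldehyde appears at: CH(CHO), CH(CHO), CHO → 3.

3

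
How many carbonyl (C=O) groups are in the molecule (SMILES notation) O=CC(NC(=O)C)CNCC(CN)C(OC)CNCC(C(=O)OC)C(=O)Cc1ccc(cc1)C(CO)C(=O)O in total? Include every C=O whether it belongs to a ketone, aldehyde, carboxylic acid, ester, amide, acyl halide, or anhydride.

5

OHC: aldehyde, 1 C=O (running total 1).
CH(NHCOCH3): amide, 1 C=O (running total 2).
CH(COOCH3): ester, 1 C=O (running total 3).
CO: ketone, 1 C=O (running total 4).
COOH: carboxylic acid, 1 C=O (running total 5).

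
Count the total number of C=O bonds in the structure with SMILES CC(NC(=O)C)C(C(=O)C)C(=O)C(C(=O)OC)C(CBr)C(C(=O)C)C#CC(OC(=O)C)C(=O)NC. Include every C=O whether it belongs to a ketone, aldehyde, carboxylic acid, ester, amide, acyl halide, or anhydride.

7

CH(NHCOCH3): amide, 1 C=O (running total 1).
CH(COCH3): ketone, 1 C=O (running total 2).
CO: ketone, 1 C=O (running total 3).
CH(COOCH3): ester, 1 C=O (running total 4).
CH(COCH3): ketone, 1 C=O (running total 5).
CH(OCOCH3): ester, 1 C=O (running total 6).
CONHCH3: amide, 1 C=O (running total 7).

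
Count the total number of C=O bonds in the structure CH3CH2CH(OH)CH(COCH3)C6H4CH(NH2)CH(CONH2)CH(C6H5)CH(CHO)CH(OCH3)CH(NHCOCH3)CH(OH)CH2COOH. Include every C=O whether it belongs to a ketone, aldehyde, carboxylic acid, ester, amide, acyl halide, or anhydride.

5

CH(COCH3): ketone, 1 C=O (running total 1).
CH(CONH2): amide, 1 C=O (running total 2).
CH(CHO): aldehyde, 1 C=O (running total 3).
CH(NHCOCH3): amide, 1 C=O (running total 4).
COOH: carboxylic acid, 1 C=O (running total 5).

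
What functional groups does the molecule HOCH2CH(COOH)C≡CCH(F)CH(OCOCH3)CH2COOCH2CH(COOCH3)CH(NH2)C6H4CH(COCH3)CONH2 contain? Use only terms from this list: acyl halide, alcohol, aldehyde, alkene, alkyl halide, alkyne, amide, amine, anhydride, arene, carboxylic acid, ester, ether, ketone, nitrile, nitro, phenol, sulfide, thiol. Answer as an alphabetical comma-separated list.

Reading the structure from left to right:
  HOCH2: HO– on an sp³ carbon → alcohol.
  CH(COOH): pendant –COOH: carbonyl C bonded to C and –OH → carboxylic acid.
  C≡C: C≡C triple bond → alkyne.
  CH(F): halogen on an sp³ carbon → alkyl halide.
  CH(OCOCH3): pendant –OC(=O)CH3: an acyloxy group → ester.
  CH2COOCH2: –C(=O)–O–C with C on the carbonyl side → ester.
  CH(COOCH3): pendant –COOCH3: carbonyl C bonded to C and –OCH3 → ester.
  CH(NH2): –NH2 on an sp³ carbon with no adjacent C=O → amine.
  C6H4: para-disubstituted benzene ring → arene.
  CH(COCH3): pendant –COCH3: carbonyl C bonded to two carbons → ketone.
  CONH2: –C(=O)NH2: carbonyl C bonded to C and to N → amide (the N is not a separate amine).

alcohol, alkyl halide, alkyne, amide, amine, arene, carboxylic acid, ester, ketone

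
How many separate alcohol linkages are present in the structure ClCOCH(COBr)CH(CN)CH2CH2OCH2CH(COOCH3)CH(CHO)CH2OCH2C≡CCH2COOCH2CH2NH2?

–C(=O)Cl: carbonyl C bonded to C and to a halogen → acyl halide (not alkyl halide).
pendant –C(=O)X: carbonyl C bonded to C and halogen → acyl halide.
pendant –C≡N: nitrile.
C–O–C with sp³ carbons on both sides and no adjacent C=O → ether.
pendant –COOCH3: carbonyl C bonded to C and –OCH3 → ester.
pendant –CHO: carbonyl C bonded to C and H → aldehyde.
C–O–C with sp³ carbons on both sides and no adjacent C=O → ether.
C≡C triple bond → alkyne.
–C(=O)–O–C with C on the carbonyl side → ester.
–NH2 on an sp³ carbon with no adjacent C=O → amine.
No segment is a alcohol: CH2OCH2 is ether, not alcohol; CH(CHO) is aldehyde, not alcohol; CH2OCH2 is ether, not alcohol. → 0.

0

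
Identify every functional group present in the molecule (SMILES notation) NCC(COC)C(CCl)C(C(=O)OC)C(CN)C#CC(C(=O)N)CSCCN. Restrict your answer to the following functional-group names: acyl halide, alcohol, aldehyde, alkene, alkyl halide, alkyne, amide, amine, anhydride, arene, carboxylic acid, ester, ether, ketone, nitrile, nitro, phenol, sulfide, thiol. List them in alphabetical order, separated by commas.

alkyl halide, alkyne, amide, amine, ester, ether, sulfide

Reading the structure from left to right:
  H2NCH2: –NH2 on an sp³ carbon with no adjacent C=O → amine.
  CH(CH2OCH3): pendant –CH2OCH3: C–O–C linkage → ether.
  CH(CH2Cl): pendant –CH2X: halogen on sp³ carbon → alkyl halide.
  CH(COOCH3): pendant –COOCH3: carbonyl C bonded to C and –OCH3 → ester.
  CH(CH2NH2): pendant –CH2NH2: N on sp³ C, no adjacent C=O → amine.
  C≡C: C≡C triple bond → alkyne.
  CH(CONH2): pendant –CONH2: carbonyl C bonded to C and N → amide.
  CH2SCH2: C–S–C linkage → sulfide (thioether).
  CH2NH2: –NH2 on an sp³ carbon with no adjacent C=O → amine.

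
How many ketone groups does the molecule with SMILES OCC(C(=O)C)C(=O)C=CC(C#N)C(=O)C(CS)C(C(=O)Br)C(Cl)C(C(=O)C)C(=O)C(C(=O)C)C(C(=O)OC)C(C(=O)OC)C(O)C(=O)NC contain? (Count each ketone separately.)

6

Reading the structure from left to right:
  HOCH2: HO– on an sp³ carbon → alcohol.
  CH(COCH3): pendant –COCH3: carbonyl C bonded to two carbons → ketone.
  CO: –C(=O)– with carbon on both sides → ketone.
  CH=CH: C=C double bond → alkene.
  CH(CN): pendant –C≡N: nitrile.
  CO: –C(=O)– with carbon on both sides → ketone.
  CH(CH2SH): pendant –CH2SH → thiol.
  CH(COBr): pendant –C(=O)X: carbonyl C bonded to C and halogen → acyl halide.
  CH(Cl): halogen on an sp³ carbon → alkyl halide.
  CH(COCH3): pendant –COCH3: carbonyl C bonded to two carbons → ketone.
  CO: –C(=O)– with carbon on both sides → ketone.
  CH(COCH3): pendant –COCH3: carbonyl C bonded to two carbons → ketone.
  CH(COOCH3): pendant –COOCH3: carbonyl C bonded to C and –OCH3 → ester.
  CH(COOCH3): pendant –COOCH3: carbonyl C bonded to C and –OCH3 → ester.
  CH(OH): –OH on an sp³ carbon → alcohol (secondary).
  CONHCH3: –C(=O)NHCH3: carbonyl C bonded to C and to N → amide (the N is not an amine).
Ketone appears at: CH(COCH3), CO, CO, CH(COCH3), CO, CH(COCH3) → 6.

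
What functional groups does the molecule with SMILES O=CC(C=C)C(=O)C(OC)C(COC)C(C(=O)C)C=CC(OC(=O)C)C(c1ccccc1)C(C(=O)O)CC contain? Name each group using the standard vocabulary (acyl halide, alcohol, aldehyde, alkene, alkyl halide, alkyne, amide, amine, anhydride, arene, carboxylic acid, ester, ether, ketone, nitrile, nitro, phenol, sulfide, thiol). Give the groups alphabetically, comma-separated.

aldehyde, alkene, arene, carboxylic acid, ester, ether, ketone

terminal –CHO: carbonyl C bonded to H and C → aldehyde.
pendant –CH=CH2: C=C double bond → alkene.
–C(=O)– with carbon on both sides → ketone.
pendant –OCH3: C–O–C with sp³ C, no adjacent C=O → ether.
pendant –CH2OCH3: C–O–C linkage → ether.
pendant –COCH3: carbonyl C bonded to two carbons → ketone.
C=C double bond → alkene.
pendant –OC(=O)CH3: an acyloxy group → ester.
pendant –C6H5: benzene ring → arene.
pendant –COOH: carbonyl C bonded to C and –OH → carboxylic acid.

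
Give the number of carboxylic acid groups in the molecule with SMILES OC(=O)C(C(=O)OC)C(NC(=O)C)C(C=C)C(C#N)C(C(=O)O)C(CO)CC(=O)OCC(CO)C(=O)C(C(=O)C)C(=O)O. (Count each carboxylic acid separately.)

3

Reading the structure from left to right:
  HOOC: –COOH: carbonyl C bonded to –OH and C → carboxylic acid (the –OH is not a separate alcohol).
  CH(COOCH3): pendant –COOCH3: carbonyl C bonded to C and –OCH3 → ester.
  CH(NHCOCH3): pendant –NHC(=O)CH3: N bonded to a carbonyl → amide (not amine).
  CH(CH=CH2): pendant –CH=CH2: C=C double bond → alkene.
  CH(CN): pendant –C≡N: nitrile.
  CH(COOH): pendant –COOH: carbonyl C bonded to C and –OH → carboxylic acid.
  CH(CH2OH): pendant –CH2OH on an sp³ backbone C → alcohol.
  CH2COOCH2: –C(=O)–O–C with C on the carbonyl side → ester.
  CH(CH2OH): pendant –CH2OH on an sp³ backbone C → alcohol.
  CO: –C(=O)– with carbon on both sides → ketone.
  CH(COCH3): pendant –COCH3: carbonyl C bonded to two carbons → ketone.
  COOH: –COOH: carbonyl C bonded to –OH and C → carboxylic acid (the –OH is not a separate alcohol).
Carboxylic acid appears at: HOOC, CH(COOH), COOH → 3.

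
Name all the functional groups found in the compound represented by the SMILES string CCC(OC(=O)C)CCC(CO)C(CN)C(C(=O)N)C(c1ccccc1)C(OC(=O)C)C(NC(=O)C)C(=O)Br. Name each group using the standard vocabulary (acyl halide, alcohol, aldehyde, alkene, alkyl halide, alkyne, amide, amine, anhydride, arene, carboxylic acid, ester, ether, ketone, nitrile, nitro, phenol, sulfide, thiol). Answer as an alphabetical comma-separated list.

pendant –OC(=O)CH3: an acyloxy group → ester.
pendant –CH2OH on an sp³ backbone C → alcohol.
pendant –CH2NH2: N on sp³ C, no adjacent C=O → amine.
pendant –CONH2: carbonyl C bonded to C and N → amide.
pendant –C6H5: benzene ring → arene.
pendant –OC(=O)CH3: an acyloxy group → ester.
pendant –NHC(=O)CH3: N bonded to a carbonyl → amide (not amine).
–C(=O)Br: carbonyl C bonded to C and to a halogen → acyl halide (not alkyl halide).

acyl halide, alcohol, amide, amine, arene, ester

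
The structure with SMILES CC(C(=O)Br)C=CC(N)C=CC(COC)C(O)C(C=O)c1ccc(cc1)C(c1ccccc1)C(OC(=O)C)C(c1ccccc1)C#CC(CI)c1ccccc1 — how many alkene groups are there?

Working along the chain:
  CH(COBr): pendant –C(=O)X: carbonyl C bonded to C and halogen → acyl halide.
  CH=CH: C=C double bond → alkene.
  CH(NH2): –NH2 on an sp³ carbon with no adjacent C=O → amine.
  CH=CH: C=C double bond → alkene.
  CH(CH2OCH3): pendant –CH2OCH3: C–O–C linkage → ether.
  CH(OH): –OH on an sp³ carbon → alcohol (secondary).
  CH(CHO): pendant –CHO: carbonyl C bonded to C and H → aldehyde.
  C6H4: para-disubstituted benzene ring → arene.
  CH(C6H5): pendant –C6H5: benzene ring → arene.
  CH(OCOCH3): pendant –OC(=O)CH3: an acyloxy group → ester.
  CH(C6H5): pendant –C6H5: benzene ring → arene.
  C≡C: C≡C triple bond → alkyne.
  CH(CH2I): pendant –CH2X: halogen on sp³ carbon → alkyl halide.
  C6H5: –C6H5 phenyl ring → arene.
Alkene appears at: CH=CH, CH=CH → 2.

2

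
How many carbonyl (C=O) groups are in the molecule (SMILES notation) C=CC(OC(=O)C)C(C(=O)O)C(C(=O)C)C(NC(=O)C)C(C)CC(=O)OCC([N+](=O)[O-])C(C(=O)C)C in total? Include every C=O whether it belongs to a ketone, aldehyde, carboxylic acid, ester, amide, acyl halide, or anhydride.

6

CH(OCOCH3): ester, 1 C=O (running total 1).
CH(COOH): carboxylic acid, 1 C=O (running total 2).
CH(COCH3): ketone, 1 C=O (running total 3).
CH(NHCOCH3): amide, 1 C=O (running total 4).
CH2COOCH2: ester, 1 C=O (running total 5).
CH(COCH3): ketone, 1 C=O (running total 6).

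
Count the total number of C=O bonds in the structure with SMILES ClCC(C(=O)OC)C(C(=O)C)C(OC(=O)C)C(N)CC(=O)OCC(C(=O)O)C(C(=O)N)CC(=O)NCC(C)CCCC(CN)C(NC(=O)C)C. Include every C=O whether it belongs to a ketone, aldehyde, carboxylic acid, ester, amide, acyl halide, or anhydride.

8

CH(COOCH3): ester, 1 C=O (running total 1).
CH(COCH3): ketone, 1 C=O (running total 2).
CH(OCOCH3): ester, 1 C=O (running total 3).
CH2COOCH2: ester, 1 C=O (running total 4).
CH(COOH): carboxylic acid, 1 C=O (running total 5).
CH(CONH2): amide, 1 C=O (running total 6).
CH2CONHCH2: amide, 1 C=O (running total 7).
CH(NHCOCH3): amide, 1 C=O (running total 8).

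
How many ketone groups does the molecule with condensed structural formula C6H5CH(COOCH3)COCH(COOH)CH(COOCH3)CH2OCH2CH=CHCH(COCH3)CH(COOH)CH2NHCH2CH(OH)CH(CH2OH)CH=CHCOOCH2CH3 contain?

C6H5– phenyl ring → arene.
pendant –COOCH3: carbonyl C bonded to C and –OCH3 → ester.
–C(=O)– with carbon on both sides → ketone.
pendant –COOH: carbonyl C bonded to C and –OH → carboxylic acid.
pendant –COOCH3: carbonyl C bonded to C and –OCH3 → ester.
C–O–C with sp³ carbons on both sides and no adjacent C=O → ether.
C=C double bond → alkene.
pendant –COCH3: carbonyl C bonded to two carbons → ketone.
pendant –COOH: carbonyl C bonded to C and –OH → carboxylic acid.
C–N–C with sp³ carbons and no adjacent C=O → amine (secondary).
–OH on an sp³ carbon → alcohol (secondary).
pendant –CH2OH on an sp³ backbone C → alcohol.
C=C double bond → alkene.
–C(=O)OCH2CH3: carbonyl C bonded to C and to –OEt → ester.
Ketone appears at: CO, CH(COCH3) → 2.

2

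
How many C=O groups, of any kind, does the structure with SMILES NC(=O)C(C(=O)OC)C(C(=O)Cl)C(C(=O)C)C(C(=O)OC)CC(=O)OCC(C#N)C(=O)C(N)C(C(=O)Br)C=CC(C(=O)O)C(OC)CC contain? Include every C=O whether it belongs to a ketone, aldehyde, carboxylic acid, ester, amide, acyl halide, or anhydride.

9

H2NCO: amide, 1 C=O (running total 1).
CH(COOCH3): ester, 1 C=O (running total 2).
CH(COCl): acyl halide, 1 C=O (running total 3).
CH(COCH3): ketone, 1 C=O (running total 4).
CH(COOCH3): ester, 1 C=O (running total 5).
CH2COOCH2: ester, 1 C=O (running total 6).
CO: ketone, 1 C=O (running total 7).
CH(COBr): acyl halide, 1 C=O (running total 8).
CH(COOH): carboxylic acid, 1 C=O (running total 9).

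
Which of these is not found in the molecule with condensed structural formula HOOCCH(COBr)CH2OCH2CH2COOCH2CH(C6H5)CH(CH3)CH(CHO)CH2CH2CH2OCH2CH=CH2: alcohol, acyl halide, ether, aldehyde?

ether: present (CH2OCH2 — C–O–C with sp³ carbons on both sides and no adjacent C=O → ether).
aldehyde: present (CH(CHO) — pendant –CHO: carbonyl C bonded to C and H → aldehyde).
acyl halide: present (CH(COBr) — pendant –C(=O)X: carbonyl C bonded to C and halogen → acyl halide).
alcohol: absent. In HOOC, the –OH sits on a carbonyl carbon, making it part of a carboxylic acid, not an alcohol.

alcohol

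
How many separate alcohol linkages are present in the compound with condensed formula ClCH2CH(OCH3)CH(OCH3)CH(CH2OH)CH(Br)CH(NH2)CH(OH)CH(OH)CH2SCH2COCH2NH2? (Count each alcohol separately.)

3

halogen on an sp³ carbon → alkyl halide.
pendant –OCH3: C–O–C with sp³ C, no adjacent C=O → ether.
pendant –OCH3: C–O–C with sp³ C, no adjacent C=O → ether.
pendant –CH2OH on an sp³ backbone C → alcohol.
halogen on an sp³ carbon → alkyl halide.
–NH2 on an sp³ carbon with no adjacent C=O → amine.
–OH on an sp³ carbon → alcohol (secondary).
–OH on an sp³ carbon → alcohol (secondary).
C–S–C linkage → sulfide (thioether).
–C(=O)– with carbon on both sides → ketone.
–NH2 on an sp³ carbon with no adjacent C=O → amine.
Alcohol appears at: CH(CH2OH), CH(OH), CH(OH) → 3.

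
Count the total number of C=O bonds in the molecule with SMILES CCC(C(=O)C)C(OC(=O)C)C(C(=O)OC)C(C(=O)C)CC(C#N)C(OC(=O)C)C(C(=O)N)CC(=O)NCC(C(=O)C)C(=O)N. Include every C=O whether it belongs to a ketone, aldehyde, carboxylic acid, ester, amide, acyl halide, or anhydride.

9

CH(COCH3): ketone, 1 C=O (running total 1).
CH(OCOCH3): ester, 1 C=O (running total 2).
CH(COOCH3): ester, 1 C=O (running total 3).
CH(COCH3): ketone, 1 C=O (running total 4).
CH(OCOCH3): ester, 1 C=O (running total 5).
CH(CONH2): amide, 1 C=O (running total 6).
CH2CONHCH2: amide, 1 C=O (running total 7).
CH(COCH3): ketone, 1 C=O (running total 8).
CONH2: amide, 1 C=O (running total 9).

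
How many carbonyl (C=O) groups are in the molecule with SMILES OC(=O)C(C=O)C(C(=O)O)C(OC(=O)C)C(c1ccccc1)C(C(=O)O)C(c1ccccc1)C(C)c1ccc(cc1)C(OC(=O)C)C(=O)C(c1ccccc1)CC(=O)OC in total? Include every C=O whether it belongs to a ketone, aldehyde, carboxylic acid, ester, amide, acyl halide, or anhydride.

HOOC: carboxylic acid, 1 C=O (running total 1).
CH(CHO): aldehyde, 1 C=O (running total 2).
CH(COOH): carboxylic acid, 1 C=O (running total 3).
CH(OCOCH3): ester, 1 C=O (running total 4).
CH(COOH): carboxylic acid, 1 C=O (running total 5).
CH(OCOCH3): ester, 1 C=O (running total 6).
CO: ketone, 1 C=O (running total 7).
COOCH3: ester, 1 C=O (running total 8).

8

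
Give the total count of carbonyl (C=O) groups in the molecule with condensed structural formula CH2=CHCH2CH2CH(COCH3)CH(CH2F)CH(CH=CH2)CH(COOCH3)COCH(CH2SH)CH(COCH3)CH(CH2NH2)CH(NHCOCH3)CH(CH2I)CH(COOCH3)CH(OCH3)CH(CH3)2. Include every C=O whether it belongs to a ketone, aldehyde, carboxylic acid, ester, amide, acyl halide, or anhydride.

CH(COCH3): ketone, 1 C=O (running total 1).
CH(COOCH3): ester, 1 C=O (running total 2).
CO: ketone, 1 C=O (running total 3).
CH(COCH3): ketone, 1 C=O (running total 4).
CH(NHCOCH3): amide, 1 C=O (running total 5).
CH(COOCH3): ester, 1 C=O (running total 6).

6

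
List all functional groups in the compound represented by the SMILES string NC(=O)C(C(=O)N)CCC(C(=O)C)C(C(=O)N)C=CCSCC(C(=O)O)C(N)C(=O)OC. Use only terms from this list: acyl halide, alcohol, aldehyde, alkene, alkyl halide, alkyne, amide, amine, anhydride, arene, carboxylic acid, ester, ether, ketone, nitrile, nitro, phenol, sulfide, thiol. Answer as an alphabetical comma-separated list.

alkene, amide, amine, carboxylic acid, ester, ketone, sulfide

Working along the chain:
  H2NCO: –C(=O)NH2: carbonyl C bonded to C and to N → amide (the N is not a separate amine).
  CH(CONH2): pendant –CONH2: carbonyl C bonded to C and N → amide.
  CH(COCH3): pendant –COCH3: carbonyl C bonded to two carbons → ketone.
  CH(CONH2): pendant –CONH2: carbonyl C bonded to C and N → amide.
  CH=CH: C=C double bond → alkene.
  CH2SCH2: C–S–C linkage → sulfide (thioether).
  CH(COOH): pendant –COOH: carbonyl C bonded to C and –OH → carboxylic acid.
  CH(NH2): –NH2 on an sp³ carbon with no adjacent C=O → amine.
  COOCH3: –C(=O)OCH3: carbonyl C bonded to C and to –OCH3 → ester (not ketone + ether).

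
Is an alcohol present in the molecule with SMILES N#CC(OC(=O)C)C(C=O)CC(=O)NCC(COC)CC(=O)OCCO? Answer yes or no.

Reading the structure from left to right:
  N≡C: N≡C–: carbon triple-bonded to nitrogen → nitrile.
  CH(OCOCH3): pendant –OC(=O)CH3: an acyloxy group → ester.
  CH(CHO): pendant –CHO: carbonyl C bonded to C and H → aldehyde.
  CH2CONHCH2: –C(=O)–N– linkage → amide (the N is not an amine).
  CH(CH2OCH3): pendant –CH2OCH3: C–O–C linkage → ether.
  CH2COOCH2: –C(=O)–O–C with C on the carbonyl side → ester.
  CH2OH: –OH on an sp³ carbon → alcohol.
The CH2OH segment supplies the alcohol: –OH on an sp³ carbon → alcohol.

yes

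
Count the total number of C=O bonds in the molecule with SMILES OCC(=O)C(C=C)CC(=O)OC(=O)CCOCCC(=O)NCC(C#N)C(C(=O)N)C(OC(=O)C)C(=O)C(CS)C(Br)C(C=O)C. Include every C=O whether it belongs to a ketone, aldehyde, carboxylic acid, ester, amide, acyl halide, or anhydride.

8

CO: ketone, 1 C=O (running total 1).
CH2CO-O-COCH2: anhydride, 2 C=O (running total 3).
CH2CONHCH2: amide, 1 C=O (running total 4).
CH(CONH2): amide, 1 C=O (running total 5).
CH(OCOCH3): ester, 1 C=O (running total 6).
CO: ketone, 1 C=O (running total 7).
CH(CHO): aldehyde, 1 C=O (running total 8).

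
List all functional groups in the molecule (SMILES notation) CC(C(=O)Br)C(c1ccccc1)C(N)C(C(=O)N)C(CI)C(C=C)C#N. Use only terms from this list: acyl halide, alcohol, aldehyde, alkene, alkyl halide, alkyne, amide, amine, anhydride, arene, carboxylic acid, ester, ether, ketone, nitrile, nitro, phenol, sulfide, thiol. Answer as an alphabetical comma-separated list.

acyl halide, alkene, alkyl halide, amide, amine, arene, nitrile

pendant –C(=O)X: carbonyl C bonded to C and halogen → acyl halide.
pendant –C6H5: benzene ring → arene.
–NH2 on an sp³ carbon with no adjacent C=O → amine.
pendant –CONH2: carbonyl C bonded to C and N → amide.
pendant –CH2X: halogen on sp³ carbon → alkyl halide.
pendant –CH=CH2: C=C double bond → alkene.
–C≡N: carbon triple-bonded to nitrogen → nitrile.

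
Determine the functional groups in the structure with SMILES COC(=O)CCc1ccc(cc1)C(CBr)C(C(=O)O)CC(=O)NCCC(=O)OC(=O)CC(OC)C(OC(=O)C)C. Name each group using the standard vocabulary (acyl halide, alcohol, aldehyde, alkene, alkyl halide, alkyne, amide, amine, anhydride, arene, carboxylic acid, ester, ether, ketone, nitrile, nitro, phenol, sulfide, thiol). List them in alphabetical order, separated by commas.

CH3O–C(=O)–: carbonyl C bonded to C and to –OCH3 → ester (not ketone + ether).
para-disubstituted benzene ring → arene.
pendant –CH2X: halogen on sp³ carbon → alkyl halide.
pendant –COOH: carbonyl C bonded to C and –OH → carboxylic acid.
–C(=O)–N– linkage → amide (the N is not an amine).
two acyl groups sharing one oxygen, –C(=O)–O–C(=O)– → anhydride.
pendant –OCH3: C–O–C with sp³ C, no adjacent C=O → ether.
pendant –OC(=O)CH3: an acyloxy group → ester.

alkyl halide, amide, anhydride, arene, carboxylic acid, ester, ether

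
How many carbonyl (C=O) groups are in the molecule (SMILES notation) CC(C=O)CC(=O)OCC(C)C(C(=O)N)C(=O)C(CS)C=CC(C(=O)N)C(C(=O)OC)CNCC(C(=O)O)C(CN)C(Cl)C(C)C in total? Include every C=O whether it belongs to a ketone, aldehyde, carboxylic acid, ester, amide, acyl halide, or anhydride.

7

CH(CHO): aldehyde, 1 C=O (running total 1).
CH2COOCH2: ester, 1 C=O (running total 2).
CH(CONH2): amide, 1 C=O (running total 3).
CO: ketone, 1 C=O (running total 4).
CH(CONH2): amide, 1 C=O (running total 5).
CH(COOCH3): ester, 1 C=O (running total 6).
CH(COOH): carboxylic acid, 1 C=O (running total 7).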